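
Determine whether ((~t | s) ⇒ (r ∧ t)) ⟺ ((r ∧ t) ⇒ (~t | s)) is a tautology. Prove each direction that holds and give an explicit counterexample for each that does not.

Both directions fail.

[⇒] This fails. Under t = T, s = F, r = T, the left side is true but the right side is false.

[⇐] This fails. Under t = F, s = F, r = F, the left side is false but the right side is true.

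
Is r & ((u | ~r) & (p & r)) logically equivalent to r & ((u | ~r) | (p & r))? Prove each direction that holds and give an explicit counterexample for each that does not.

Only the forward direction holds.

[⇐] This fails. Under p = T, r = T, u = F, the left side is false but the right side is true.

[⇒] Assume the antecedent. If p is true, the antecedent forces (p = T, r = T, u = T), and r & ((u | ~r) | (p & r)) holds there. If p is false, the antecedent cannot hold. Either way r & ((u | ~r) | (p & r)) holds.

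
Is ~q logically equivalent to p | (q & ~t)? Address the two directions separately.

(⇒) This fails. Under t = F, p = F, q = F, the left side is true but the right side is false.

(⇐) This fails. Under t = F, p = F, q = T, the left side is false but the right side is true.

Both directions fail.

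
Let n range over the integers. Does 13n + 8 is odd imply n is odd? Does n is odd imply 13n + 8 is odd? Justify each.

Forward direction. Suppose 13n + 8 is odd. Since 13 is odd, 13n and n have the same parity, so 13n + 8 ≡ n + 8 (mod 2). As 8 is even, 13n + 8 is odd exactly when n is odd. Thus n is odd.

Converse. Suppose n is odd; write n = 2j + 1. Then 13n + 8 = 13·(2j + 1) + 8 = 2·13j + 21, which is odd.

Both implications hold.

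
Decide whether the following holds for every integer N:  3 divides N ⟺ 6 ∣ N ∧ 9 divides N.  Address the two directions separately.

Only the converse holds.

(⇒) This fails: take N = 3. Certainly 3 ∣ 3, but 6 ∤ 3.

(⇐) Suppose 6 ∣ N and 9 ∣ N. Any common multiple of 6 and 9 is a multiple of their lcm; here lcm(6, 9) = 6·9/gcd(6, 9) = 54/3 = 18, so 18 ∣ N. Since 3 ∣ 18, it follows that 3 ∣ N.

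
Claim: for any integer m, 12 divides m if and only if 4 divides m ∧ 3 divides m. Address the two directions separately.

(→) If 12 ∣ m, write m = 12q. Since 12 = 3·4, m = 4·(3q), so 4 ∣ m; and since 12 = 4·3, m = 3·(4q), so 3 ∣ m.

(←) Suppose 4 ∣ m and 3 ∣ m. Any common multiple of 4 and 3 is a multiple of their lcm; here gcd(4, 3) = 1, so lcm(4, 3) = 4·3 = 12, so 12 ∣ m.

Both directions hold; the statement is true.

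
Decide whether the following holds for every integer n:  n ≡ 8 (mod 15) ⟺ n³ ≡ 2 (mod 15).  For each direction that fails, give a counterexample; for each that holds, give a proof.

Both directions hold; the statement is true.

Forward direction. Suppose n ≡ 8 (mod 15). Write n = 15j + 8. Then (15j + 8)³ = 3375j³ + 5400j² + 2880j + 512 = 15(225j³ + 360j² + 192j + 34) + 2, so n³ ≡ 2 (mod 15).

Converse. Suppose n³ ≡ 2 (mod 15). The only residue r in {0, …, 14} with r³ ≡ 2 (mod 15) is r = 8, so n ≡ 8 (mod 15).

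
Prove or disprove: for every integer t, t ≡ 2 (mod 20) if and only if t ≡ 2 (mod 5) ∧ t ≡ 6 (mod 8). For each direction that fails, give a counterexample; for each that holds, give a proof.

Not equivalent: only (⇐) holds.

(⇒) This fails: t = 2 gives 2 ≡ 2 (mod 20) but 2 ≡ 2 (mod 8), so the conjunction on the right does not hold.

(⇐) Conversely, if t ≡ 2 (mod 5) and t ≡ 6 (mod 8), then by the Chinese remainder theorem t ≡ 22 (mod 40). Since 22 ≡ 2 (mod 20) and 20 ∣ 40, we get t ≡ 2 (mod 20).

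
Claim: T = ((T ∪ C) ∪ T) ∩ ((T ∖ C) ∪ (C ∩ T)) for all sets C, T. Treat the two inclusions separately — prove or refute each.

Reverse inclusion. Let x ∈ ((T ∪ C) ∪ T) ∩ ((T ∖ C) ∪ (C ∩ T)). Then either x ∈ T and x ∉ C; or x ∈ C ∩ T. In each case x ∈ T, so ((T ∪ C) ∪ T) ∩ ((T ∖ C) ∪ (C ∩ T)) ⊆ T.

Forward inclusion. Let x ∈ T. Then either x ∈ T and x ∉ C; or x ∈ C ∩ T. In each case x ∈ ((T ∪ C) ∪ T) ∩ ((T ∖ C) ∪ (C ∩ T)), so T ⊆ ((T ∪ C) ∪ T) ∩ ((T ∖ C) ∪ (C ∩ T)).

Both inclusions hold.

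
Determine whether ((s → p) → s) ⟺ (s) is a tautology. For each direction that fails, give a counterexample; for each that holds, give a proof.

(⇒) Assume the antecedent. If s is true, s reduces to true regardless of the other variables. If s is false, the antecedent cannot hold. Either way s holds.

(⇐) Assume the antecedent. If s is true, (s → p) → s reduces to true regardless of the other variables. If s is false, the antecedent cannot hold. Either way (s → p) → s holds.

Equivalent; both directions hold.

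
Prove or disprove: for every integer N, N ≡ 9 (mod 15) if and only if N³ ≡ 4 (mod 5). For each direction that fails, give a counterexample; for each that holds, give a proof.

(⇐) This fails: take N = 4. Then 4³ = 64 ≡ 4 (mod 5), yet 4 ≡ 4 (mod 15), not 9.

(⇒) Suppose N ≡ 9 (mod 15). Then N³ ≡ 9³ = 729 (mod 15), and since 5 ∣ 15, also N³ ≡ 4 (mod 5).

Only the forward direction holds.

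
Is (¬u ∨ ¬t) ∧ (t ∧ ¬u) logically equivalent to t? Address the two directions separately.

(⇒) Assume the antecedent. If t is true, t reduces to true regardless of the other variables. If t is false, the antecedent cannot hold. Either way t holds.

(⇐) This fails. Under t = T, u = T, the left side is false but the right side is true.

Not equivalent: only (⇒) holds.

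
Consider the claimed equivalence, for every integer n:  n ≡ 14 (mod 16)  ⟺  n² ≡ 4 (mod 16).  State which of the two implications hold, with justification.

(⇒) Suppose n ≡ 14 (mod 16). Write n = 16j + 14. Then (16j + 14)² = 256j² + 448j + 196 = 16(16j² + 28j + 12) + 4, so n² ≡ 4 (mod 16).

(⇐) This fails: take n = 2. Then 2² = 4 ≡ 4 (mod 16), yet 2 ≡ 2 (mod 16), not 14.

Not equivalent: only (⇒) holds.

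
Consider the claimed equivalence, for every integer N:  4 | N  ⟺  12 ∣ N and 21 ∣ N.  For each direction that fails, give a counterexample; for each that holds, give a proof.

(⟹) This fails: take N = 4. Certainly 4 ∣ 4, but 12 ∤ 4.

(⟸) Suppose 12 ∣ N and 21 ∣ N. Any common multiple of 12 and 21 is a multiple of their lcm; here lcm(12, 21) = 12·21/gcd(12, 21) = 252/3 = 84, so 84 ∣ N. Since 4 ∣ 84, it follows that 4 ∣ N.

The forward direction fails; the converse holds.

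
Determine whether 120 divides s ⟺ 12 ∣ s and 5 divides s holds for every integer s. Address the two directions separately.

Forward direction. If 120 ∣ s, write s = 120q. Since 120 = 10·12, s = 12·(10q), so 12 ∣ s; and since 120 = 24·5, s = 5·(24q), so 5 ∣ s.

Converse. This fails: take s = 60. Both 12 ∣ 60 and 5 ∣ 60, yet 60 is not a multiple of 120 (since 60 = 0·120 + 60), so 120 ∤ 60.

(⇒) holds; (⇐) fails.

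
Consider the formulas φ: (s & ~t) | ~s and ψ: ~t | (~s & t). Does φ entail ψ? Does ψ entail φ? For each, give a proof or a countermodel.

Equivalent; both directions hold.

(⇒) Assume the antecedent. If s is true, the antecedent forces (s = T, t = F), and ~t | (~s & t) holds there. If s is false, ~t | (~s & t) reduces to true regardless of the other variables. Either way ~t | (~s & t) holds.

(⇐) Assume the antecedent. If s is true, the antecedent forces (s = T, t = F), and (s & ~t) | ~s holds there. If s is false, (s & ~t) | ~s reduces to true regardless of the other variables. Either way (s & ~t) | ~s holds.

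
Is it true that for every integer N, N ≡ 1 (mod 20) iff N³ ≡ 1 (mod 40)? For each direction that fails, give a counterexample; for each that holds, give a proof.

(→) This fails: take N = 21. Then 21 ≡ 1 (mod 20), but 21³ = 9261 ≡ 21 (mod 40), not 1.

(←) Conversely, the residues r modulo 40 with r³ ≡ 1 (mod 40) are exactly {1}, and each is ≡ 1 (mod 20).

The forward direction fails; the converse holds.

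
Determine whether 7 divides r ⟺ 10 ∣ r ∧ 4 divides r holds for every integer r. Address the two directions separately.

[⇒] This fails: take r = 7. Certainly 7 ∣ 7, but 10 ∤ 7.

[⇐] This fails: take r = 20. Both 10 ∣ 20 and 4 ∣ 20, yet 20 is not a multiple of 7 (since 20 = 2·7 + 6), so 7 ∤ 20.

(⇒) fails and (⇐) fails.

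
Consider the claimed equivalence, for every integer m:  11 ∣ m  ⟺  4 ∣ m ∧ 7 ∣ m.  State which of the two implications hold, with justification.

Both directions fail.

Forward direction. This fails: take m = 11. Certainly 11 ∣ 11, but 4 ∤ 11.

Converse. This fails: take m = 28. Both 4 ∣ 28 and 7 ∣ 28, yet 28 is not a multiple of 11 (since 28 = 2·11 + 6), so 11 ∤ 28.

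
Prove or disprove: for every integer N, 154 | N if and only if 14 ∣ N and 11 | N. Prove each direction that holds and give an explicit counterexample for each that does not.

[⇒] If 154 ∣ N, write N = 154q. Since 154 = 11·14, N = 14·(11q), so 14 ∣ N; and since 154 = 14·11, N = 11·(14q), so 11 ∣ N.

[⇐] Suppose 14 ∣ N and 11 ∣ N. Any common multiple of 14 and 11 is a multiple of their lcm; here gcd(14, 11) = 1, so lcm(14, 11) = 14·11 = 154, so 154 ∣ N.

Both directions hold; the statement is true.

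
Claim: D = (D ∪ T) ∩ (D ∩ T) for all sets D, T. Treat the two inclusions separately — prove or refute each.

The sets are not equal: only the reverse inclusion holds.

(⊆) This inclusion fails. Take D = {1}, T = ∅; then 1 ∈ D but 1 ∉ (D ∪ T) ∩ (D ∩ T).

(⊇) Let x ∈ (D ∪ T) ∩ (D ∩ T). Then x ∈ D ∩ T, from which x ∈ D.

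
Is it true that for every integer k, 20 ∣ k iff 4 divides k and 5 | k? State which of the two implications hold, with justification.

Forward direction. If 20 ∣ k, write k = 20q. Since 20 = 5·4, k = 4·(5q), so 4 ∣ k; and since 20 = 4·5, k = 5·(4q), so 5 ∣ k.

Converse. Suppose 4 ∣ k and 5 ∣ k. Any common multiple of 4 and 5 is a multiple of their lcm; here gcd(4, 5) = 1, so lcm(4, 5) = 4·5 = 20, so 20 ∣ k.

Both directions hold.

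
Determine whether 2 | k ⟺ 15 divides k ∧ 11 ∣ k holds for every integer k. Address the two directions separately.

Forward direction. This fails: take k = 2. Certainly 2 ∣ 2, but 15 ∤ 2.

Converse. This fails: take k = 165. Both 15 ∣ 165 and 11 ∣ 165, yet 165 is not a multiple of 2 (since 165 = 82·2 + 1), so 2 ∤ 165.

Neither direction holds.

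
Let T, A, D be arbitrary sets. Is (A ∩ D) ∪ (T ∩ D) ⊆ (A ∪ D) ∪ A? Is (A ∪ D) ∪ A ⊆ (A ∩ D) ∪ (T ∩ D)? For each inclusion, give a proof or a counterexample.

(⊆) holds; (⊇) fails.

(⟹) Let x ∈ (A ∩ D) ∪ (T ∩ D). Then either x ∈ T ∩ D and x ∉ A; or x ∈ A ∩ D and x ∉ T; or x ∈ T ∩ A ∩ D. In each case x ∈ (A ∪ D) ∪ A, so (A ∩ D) ∪ (T ∩ D) ⊆ (A ∪ D) ∪ A.

(⟸) This inclusion fails. Take T = ∅, A = {1}, D = ∅; then 1 ∈ (A ∪ D) ∪ A but 1 ∉ (A ∩ D) ∪ (T ∩ D).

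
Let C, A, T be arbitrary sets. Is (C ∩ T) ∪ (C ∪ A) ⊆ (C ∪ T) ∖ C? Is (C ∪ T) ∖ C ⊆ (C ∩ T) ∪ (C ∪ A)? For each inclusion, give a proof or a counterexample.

(⊆) fails and (⊇) fails.

(⊆) This inclusion fails. Take C = {1}, A = ∅, T = ∅; then 1 ∈ (C ∩ T) ∪ (C ∪ A) but 1 ∉ (C ∪ T) ∖ C.

(⊇) This inclusion fails. Take C = ∅, A = ∅, T = {1}; then 1 ∈ (C ∪ T) ∖ C but 1 ∉ (C ∩ T) ∪ (C ∪ A).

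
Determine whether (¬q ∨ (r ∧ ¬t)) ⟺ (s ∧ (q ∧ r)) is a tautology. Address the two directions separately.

Both directions fail.

(⟹) This fails. Under s = F, q = F, t = F, r = F, the left side is true but the right side is false.

(⟸) This fails. Under s = T, q = T, t = T, r = T, the left side is false but the right side is true.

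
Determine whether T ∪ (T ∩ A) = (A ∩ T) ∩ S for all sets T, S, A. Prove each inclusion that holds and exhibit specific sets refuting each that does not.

(⊆) fails; (⊇) holds.

(⊆) This inclusion fails. Take T = {1}, S = ∅, A = ∅; then 1 ∈ T ∪ (T ∩ A) but 1 ∉ (A ∩ T) ∩ S.

(⊇) Let x ∈ (A ∩ T) ∩ S. Then x ∈ T ∩ S ∩ A, from which x ∈ T ∪ (T ∩ A).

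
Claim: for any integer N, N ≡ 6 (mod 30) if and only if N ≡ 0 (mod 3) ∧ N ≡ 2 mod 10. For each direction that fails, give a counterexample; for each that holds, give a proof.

Forward direction. This fails: N = 6 gives 6 ≡ 6 (mod 30) but 6 ≡ 6 (mod 10), so the conjunction on the right does not hold.

Converse. This fails: N = 12 satisfies both congruences on the right (12 ≡ 0 mod 3 and 12 ≡ 2 mod 10) yet 12 ≡ 12 (mod 30), not 6.

Neither implication holds.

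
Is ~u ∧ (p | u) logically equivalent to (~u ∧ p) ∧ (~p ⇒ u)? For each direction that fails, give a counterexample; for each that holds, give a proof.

(⇒) Assume the antecedent. If p is true, the antecedent forces (p = T, u = F), and (~u ∧ p) ∧ (~p ⇒ u) holds there. If p is false, the antecedent cannot hold. Either way (~u ∧ p) ∧ (~p ⇒ u) holds.

(⇐) Assume the antecedent. If p is true, the antecedent forces (p = T, u = F), and ~u ∧ (p | u) holds there. If p is false, the antecedent cannot hold. Either way ~u ∧ (p | u) holds.

Both implications hold.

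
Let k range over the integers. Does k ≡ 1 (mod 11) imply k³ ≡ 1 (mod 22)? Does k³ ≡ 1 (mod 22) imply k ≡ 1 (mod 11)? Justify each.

The forward direction fails; the converse holds.

[⇐] The residues r modulo 22 with r³ ≡ 1 (mod 22) are exactly {1}, and each is ≡ 1 (mod 11).

[⇒] This fails: take k = 12. Then 12 ≡ 1 (mod 11), but 12³ = 1728 ≡ 12 (mod 22), not 1.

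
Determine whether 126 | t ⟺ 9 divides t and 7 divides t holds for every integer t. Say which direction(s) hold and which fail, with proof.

[⇐] This fails: take t = 63. Both 9 ∣ 63 and 7 ∣ 63, yet 63 is not a multiple of 126 (since 63 = 0·126 + 63), so 126 ∤ 63.

[⇒] If 126 ∣ t, write t = 126q. Since 126 = 14·9, t = 9·(14q), so 9 ∣ t; and since 126 = 18·7, t = 7·(18q), so 7 ∣ t.

(⇒) holds; (⇐) fails.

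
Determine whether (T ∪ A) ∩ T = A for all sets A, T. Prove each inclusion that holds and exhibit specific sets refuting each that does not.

(⊆) fails and (⊇) fails.

(⊆) This inclusion fails. Take A = ∅, T = {1}; then 1 ∈ (T ∪ A) ∩ T but 1 ∉ A.

(⊇) This inclusion fails. Take A = {1}, T = ∅; then 1 ∈ A but 1 ∉ (T ∪ A) ∩ T.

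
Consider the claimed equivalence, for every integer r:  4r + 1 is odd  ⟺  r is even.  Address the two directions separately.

Converse. Suppose r is even. Since 4 is even, 4r is even for every r, so 4r + 1 has the same parity as 1, which is odd. Hence 4r + 1 is odd.

Forward direction. This fails: take r = 3. Then 4r + 1 = 13, which is odd, yet r = 3 is odd, not even.

(⇒) fails; (⇐) holds.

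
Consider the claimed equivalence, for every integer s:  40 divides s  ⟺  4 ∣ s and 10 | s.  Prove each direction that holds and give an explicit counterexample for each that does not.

(⇒) If 40 ∣ s, write s = 40q. Since 40 = 10·4, s = 4·(10q), so 4 ∣ s; and since 40 = 4·10, s = 10·(4q), so 10 ∣ s.

(⇐) This fails: take s = 20. Both 4 ∣ 20 and 10 ∣ 20, yet 20 is not a multiple of 40 (since 20 = 0·40 + 20), so 40 ∤ 20.

Only the forward implication holds.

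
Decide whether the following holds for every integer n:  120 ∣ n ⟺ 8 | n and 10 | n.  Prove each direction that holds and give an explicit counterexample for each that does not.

Only the forward direction holds.

(→) If 120 ∣ n, write n = 120q. Since 120 = 15·8, n = 8·(15q), so 8 ∣ n; and since 120 = 12·10, n = 10·(12q), so 10 ∣ n.

(←) This fails: take n = 40. Both 8 ∣ 40 and 10 ∣ 40, yet 40 is not a multiple of 120 (since 40 = 0·120 + 40), so 120 ∤ 40.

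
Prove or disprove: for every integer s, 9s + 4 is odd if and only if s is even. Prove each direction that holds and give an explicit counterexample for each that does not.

(⟹) This fails: s = 1 gives 9s + 4 = 13, which is odd, but 1 is odd, not even.

(⟸) This also fails: s = 0 is even, but 9s + 4 = 4 is even, not odd.

Neither direction holds.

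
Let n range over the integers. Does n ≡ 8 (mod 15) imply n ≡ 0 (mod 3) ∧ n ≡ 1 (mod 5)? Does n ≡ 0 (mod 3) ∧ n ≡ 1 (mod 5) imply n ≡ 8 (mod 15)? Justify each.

Both directions fail.

(⇒) This fails: n = 8 gives 8 ≡ 8 (mod 15) but 8 ≡ 2 (mod 3), so the conjunction on the right does not hold.

(⇐) This fails: n = 6 satisfies both congruences on the right (6 ≡ 0 mod 3 and 6 ≡ 1 mod 5) yet 6 ≡ 6 (mod 15), not 8.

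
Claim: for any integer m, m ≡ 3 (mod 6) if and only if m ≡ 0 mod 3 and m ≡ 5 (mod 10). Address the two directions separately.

(⟹) This fails: m = 3 gives 3 ≡ 3 (mod 6) but 3 ≡ 3 (mod 10), so the conjunction on the right does not hold.

(⟸) Conversely, if m ≡ 0 (mod 3) and m ≡ 5 (mod 10), then by the Chinese remainder theorem m ≡ 15 (mod 30). Since 15 ≡ 3 (mod 6) and 6 ∣ 30, we get m ≡ 3 (mod 6).

The forward direction fails; the converse holds.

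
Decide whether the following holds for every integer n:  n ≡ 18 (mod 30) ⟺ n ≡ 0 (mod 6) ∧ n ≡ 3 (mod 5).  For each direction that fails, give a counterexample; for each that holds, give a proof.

Both directions hold.

Converse. If n ≡ 0 (mod 6) and n ≡ 3 (mod 5), then by the Chinese remainder theorem n ≡ 18 (mod 30). This is exactly n ≡ 18 (mod 30).

Forward direction. Suppose n ≡ 18 (mod 30); write n = 30j + 18. Since 6 ∣ 30, reducing mod 6 gives n ≡ 18 ≡ 0 (mod 6); since 5 ∣ 30, reducing mod 5 gives n ≡ 18 ≡ 3 (mod 5).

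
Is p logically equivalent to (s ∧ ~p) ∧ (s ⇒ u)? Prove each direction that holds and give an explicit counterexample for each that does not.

(⟹) This fails. Under p = T, u = F, s = F, the left side is true but the right side is false.

(⟸) This fails. Under p = F, u = T, s = T, the left side is false but the right side is true.

(⇒) fails and (⇐) fails.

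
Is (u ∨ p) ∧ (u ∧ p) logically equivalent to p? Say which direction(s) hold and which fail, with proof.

The forward direction holds; the converse fails.

(⟹) Assume the antecedent. If u is true, the antecedent forces (u = T, p = T), and p holds there. If u is false, the antecedent cannot hold. Either way p holds.

(⟸) This fails. Under u = F, p = T, the left side is false but the right side is true.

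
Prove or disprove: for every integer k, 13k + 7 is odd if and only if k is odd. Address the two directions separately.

Neither implication holds.

(→) This fails: k = 2 gives 13k + 7 = 33, which is odd, but 2 is even, not odd.

(←) This also fails: k = 5 is odd, but 13k + 7 = 72 is even, not odd.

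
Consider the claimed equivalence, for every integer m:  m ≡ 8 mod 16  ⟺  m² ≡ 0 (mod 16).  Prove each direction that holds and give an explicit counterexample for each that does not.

[⇒] Suppose m ≡ 8 mod 16. Write m = 16j + 8. Then (16j + 8)² = 256j² + 256j + 64 = 16(16j² + 16j + 4) + 0, so m² ≡ 0 (mod 16).

[⇐] This fails: take m = 0. Then 0² = 0 ≡ 0 (mod 16), yet 0 ≡ 0 (mod 16), not 8.

Only the forward direction holds.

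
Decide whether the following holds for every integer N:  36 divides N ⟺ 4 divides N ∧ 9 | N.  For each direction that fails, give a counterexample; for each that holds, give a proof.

The biconditional holds.

Forward direction. If 36 ∣ N, write N = 36q. Since 36 = 9·4, N = 4·(9q), so 4 ∣ N; and since 36 = 4·9, N = 9·(4q), so 9 ∣ N.

Converse. Suppose 4 ∣ N and 9 ∣ N. Any common multiple of 4 and 9 is a multiple of their lcm; here gcd(4, 9) = 1, so lcm(4, 9) = 4·9 = 36, so 36 ∣ N.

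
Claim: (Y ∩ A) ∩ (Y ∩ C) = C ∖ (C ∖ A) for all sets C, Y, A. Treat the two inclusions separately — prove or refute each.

The sets are not equal: only the forward inclusion holds.

(⊆) Let x ∈ (Y ∩ A) ∩ (Y ∩ C). Then x ∈ C ∩ Y ∩ A, from which x ∈ C ∖ (C ∖ A).

(⊇) This inclusion fails. Take C = {1}, Y = ∅, A = {1}; then 1 ∈ C ∖ (C ∖ A) but 1 ∉ (Y ∩ A) ∩ (Y ∩ C).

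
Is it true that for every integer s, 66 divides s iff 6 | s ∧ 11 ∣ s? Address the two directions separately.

Forward direction. If 66 ∣ s, write s = 66q. Since 66 = 11·6, s = 6·(11q), so 6 ∣ s; and since 66 = 6·11, s = 11·(6q), so 11 ∣ s.

Converse. Suppose 6 ∣ s and 11 ∣ s. Any common multiple of 6 and 11 is a multiple of their lcm; here gcd(6, 11) = 1, so lcm(6, 11) = 6·11 = 66, so 66 ∣ s.

Both implications hold.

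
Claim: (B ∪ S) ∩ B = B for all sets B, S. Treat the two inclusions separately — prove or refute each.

Both inclusions hold.

Forward inclusion. Let x ∈ (B ∪ S) ∩ B. Then either x ∈ B and x ∉ S; or x ∈ B ∩ S. In each case x ∈ B, so (B ∪ S) ∩ B ⊆ B.

Reverse inclusion. Let x ∈ B. Then either x ∈ B and x ∉ S; or x ∈ B ∩ S. In each case x ∈ (B ∪ S) ∩ B, so B ⊆ (B ∪ S) ∩ B.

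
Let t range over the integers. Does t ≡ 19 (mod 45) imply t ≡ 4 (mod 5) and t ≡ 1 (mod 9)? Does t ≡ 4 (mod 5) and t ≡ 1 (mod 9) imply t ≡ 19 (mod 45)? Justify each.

The biconditional holds.

(⟹) Suppose t ≡ 19 (mod 45); write t = 45j + 19. Since 5 ∣ 45, reducing mod 5 gives t ≡ 19 ≡ 4 (mod 5); since 9 ∣ 45, reducing mod 9 gives t ≡ 19 ≡ 1 (mod 9).

(⟸) Conversely, if t ≡ 4 (mod 5) and t ≡ 1 (mod 9), then by the Chinese remainder theorem t ≡ 19 (mod 45). This is exactly t ≡ 19 (mod 45).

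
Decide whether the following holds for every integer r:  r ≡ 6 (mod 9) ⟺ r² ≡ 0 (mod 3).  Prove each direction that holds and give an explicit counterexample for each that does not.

Only the forward direction holds.

Forward direction. Suppose r ≡ 6 (mod 9). Then r² ≡ 6² = 36 (mod 9), and since 3 ∣ 9, also r² ≡ 0 (mod 3).

Converse. This fails: take r = 0. Then 0² = 0 ≡ 0 (mod 3), yet 0 ≡ 0 (mod 9), not 6.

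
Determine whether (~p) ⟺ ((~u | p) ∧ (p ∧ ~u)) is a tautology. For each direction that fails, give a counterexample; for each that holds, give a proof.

(⇒) This fails. Under p = F, u = F, the left side is true but the right side is false.

(⇐) This fails. Under p = T, u = F, the left side is false but the right side is true.

Neither implication holds.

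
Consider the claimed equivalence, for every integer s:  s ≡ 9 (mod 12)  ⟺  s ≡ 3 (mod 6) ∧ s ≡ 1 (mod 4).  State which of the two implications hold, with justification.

Equivalent; both directions hold.

[⇒] Suppose s ≡ 9 (mod 12); write s = 12j + 9. Since 6 ∣ 12, reducing mod 6 gives s ≡ 9 ≡ 3 (mod 6); since 4 ∣ 12, reducing mod 4 gives s ≡ 9 ≡ 1 (mod 4).

[⇐] Conversely, if s ≡ 3 (mod 6) and s ≡ 1 (mod 4), then by the Chinese remainder theorem s ≡ 9 (mod 12). This is exactly s ≡ 9 (mod 12).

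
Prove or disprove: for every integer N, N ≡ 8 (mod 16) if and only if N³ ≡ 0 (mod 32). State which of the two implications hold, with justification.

(⇒) holds; (⇐) fails.

Forward direction. Suppose N ≡ 8 (mod 16). Working modulo 32, N ∈ {8, 24}; for each such r, r³ ≡ 0 (mod 32).

Converse. This fails: take N = 0. Then 0³ = 0 ≡ 0 (mod 32), yet 0 ≡ 0 (mod 16), not 8.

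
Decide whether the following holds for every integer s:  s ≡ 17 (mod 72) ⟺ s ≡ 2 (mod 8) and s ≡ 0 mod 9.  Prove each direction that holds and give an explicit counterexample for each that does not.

(⇒) This fails: s = 17 gives 17 ≡ 17 (mod 72) but 17 ≡ 1 (mod 8), so the conjunction on the right does not hold.

(⇐) This fails: s = 18 satisfies both congruences on the right (18 ≡ 2 mod 8 and 18 ≡ 0 mod 9) yet 18 ≡ 18 (mod 72), not 17.

Both directions fail.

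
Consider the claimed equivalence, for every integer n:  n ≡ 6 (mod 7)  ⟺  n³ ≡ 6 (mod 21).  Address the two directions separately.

[⇒] This fails: take n = 13. Then 13 ≡ 6 (mod 7), but 13³ = 2197 ≡ 13 (mod 21), not 6.

[⇐] This fails: take n = 3. Then 3³ = 27 ≡ 6 (mod 21), yet 3 ≡ 3 (mod 7), not 6.

Neither direction holds.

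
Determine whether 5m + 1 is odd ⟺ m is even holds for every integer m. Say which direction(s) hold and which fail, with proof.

Both directions hold.

(⇒) Suppose 5m + 1 is odd. Since 5 is odd, 5m and m have the same parity, so 5m + 1 ≡ m + 1 (mod 2). As 1 is odd, 5m + 1 is odd exactly when m is even. Thus m is even.

(⇐) Conversely, suppose m is even; write m = 2j. Then 5m + 1 = 5·(2j) + 1 = 2·5j + 1, which is odd.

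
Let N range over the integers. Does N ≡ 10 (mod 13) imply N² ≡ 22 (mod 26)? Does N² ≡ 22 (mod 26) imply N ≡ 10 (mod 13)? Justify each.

(⇒) fails and (⇐) fails.

Forward direction. This fails: take N = 23. Then 23 ≡ 10 (mod 13), but 23² = 529 ≡ 9 (mod 26), not 22.

Converse. This fails: take N = 16. Then 16² = 256 ≡ 22 (mod 26), yet 16 ≡ 3 (mod 13), not 10.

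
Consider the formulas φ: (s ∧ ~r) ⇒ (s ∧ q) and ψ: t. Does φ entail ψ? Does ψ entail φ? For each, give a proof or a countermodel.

[⇒] This fails. Under t = F, q = F, r = F, s = F, the left side is true but the right side is false.

[⇐] This fails. Under t = T, q = F, r = F, s = T, the left side is false but the right side is true.

Neither direction holds.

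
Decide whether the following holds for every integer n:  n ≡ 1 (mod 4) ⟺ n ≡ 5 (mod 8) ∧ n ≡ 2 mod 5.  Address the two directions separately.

Forward direction. This fails: n = 1 gives 1 ≡ 1 (mod 4) but 1 ≡ 1 (mod 8), so the conjunction on the right does not hold.

Converse. If n ≡ 5 (mod 8) and n ≡ 2 (mod 5), then by the Chinese remainder theorem n ≡ 37 (mod 40). Since 37 ≡ 1 (mod 4) and 4 ∣ 40, we get n ≡ 1 (mod 4).

Not equivalent: only (⇐) holds.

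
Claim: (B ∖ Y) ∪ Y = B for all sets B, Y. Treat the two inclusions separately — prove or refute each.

Forward inclusion. This inclusion fails. Take B = ∅, Y = {1}; then 1 ∈ (B ∖ Y) ∪ Y but 1 ∉ B.

Reverse inclusion. Let x ∈ B. Then either x ∈ B and x ∉ Y; or x ∈ B ∩ Y. In each case x ∈ (B ∖ Y) ∪ Y, so B ⊆ (B ∖ Y) ∪ Y.

(⊆) fails; (⊇) holds.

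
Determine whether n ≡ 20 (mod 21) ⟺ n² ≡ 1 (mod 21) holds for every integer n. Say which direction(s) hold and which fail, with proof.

Only the forward direction holds.

(⇒) Suppose n ≡ 20 (mod 21). Write n = 21j + 20. Then (21j + 20)² = 441j² + 840j + 400 = 21(21j² + 40j + 19) + 1, so n² ≡ 1 (mod 21).

(⇐) This fails: take n = 1. Then 1² = 1 ≡ 1 (mod 21), yet 1 ≡ 1 (mod 21), not 20.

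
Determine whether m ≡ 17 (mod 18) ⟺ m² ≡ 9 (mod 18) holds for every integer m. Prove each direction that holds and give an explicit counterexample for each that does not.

Neither direction holds.

(⟹) This fails: take m = 17. Then 17 ≡ 17 (mod 18), but 17² = 289 ≡ 1 (mod 18), not 9.

(⟸) This fails: take m = 3. Then 3² = 9 ≡ 9 (mod 18), yet 3 ≡ 3 (mod 18), not 17.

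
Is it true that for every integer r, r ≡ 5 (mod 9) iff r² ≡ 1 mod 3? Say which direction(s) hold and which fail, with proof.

Only the forward implication holds.

(→) Suppose r ≡ 5 (mod 9). Then r² ≡ 5² = 25 (mod 9), and since 3 ∣ 9, also r² ≡ 1 (mod 3).

(←) This fails: take r = 1. Then 1² = 1 ≡ 1 (mod 3), yet 1 ≡ 1 (mod 9), not 5.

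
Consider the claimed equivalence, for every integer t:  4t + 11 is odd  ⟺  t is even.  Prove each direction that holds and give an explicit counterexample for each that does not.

Only the reverse direction holds.

(⟹) This fails: take t = 5. Then 4t + 11 = 31, which is odd, yet t = 5 is odd, not even.

(⟸) Suppose t is even. Since 4 is even, 4t is even for every t, so 4t + 11 has the same parity as 11, which is odd. Hence 4t + 11 is odd.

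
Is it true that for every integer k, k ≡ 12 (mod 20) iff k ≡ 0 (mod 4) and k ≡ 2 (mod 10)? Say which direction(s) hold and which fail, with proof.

(⟹) Suppose k ≡ 12 (mod 20); write k = 20j + 12. Since 4 ∣ 20, reducing mod 4 gives k ≡ 12 ≡ 0 (mod 4); since 10 ∣ 20, reducing mod 10 gives k ≡ 12 ≡ 2 (mod 10).

(⟸) Conversely, if k ≡ 0 (mod 4) and k ≡ 2 (mod 10), then by the Chinese remainder theorem k ≡ 12 (mod 20). This is exactly k ≡ 12 (mod 20).

Both directions hold; the statement is true.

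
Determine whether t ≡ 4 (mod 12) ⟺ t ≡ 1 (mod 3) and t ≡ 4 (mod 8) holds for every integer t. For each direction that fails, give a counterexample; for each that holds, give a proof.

(→) This fails: t = 16 gives 16 ≡ 4 (mod 12) but 16 ≡ 0 (mod 8), so the conjunction on the right does not hold.

(←) Conversely, if t ≡ 1 (mod 3) and t ≡ 4 (mod 8), then by the Chinese remainder theorem t ≡ 4 (mod 24). Since 4 ≡ 4 (mod 12) and 12 ∣ 24, we get t ≡ 4 (mod 12).

Not equivalent: only (⇐) holds.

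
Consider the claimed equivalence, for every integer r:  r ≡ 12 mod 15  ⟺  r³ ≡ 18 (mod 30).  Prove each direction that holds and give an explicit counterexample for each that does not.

[⇒] This fails: take r = 27. Then 27 ≡ 12 (mod 15), but 27³ = 19683 ≡ 3 (mod 30), not 18.

[⇐] Conversely, the residues r modulo 30 with r³ ≡ 18 (mod 30) are exactly {12}, and each is ≡ 12 (mod 15).

The forward direction fails; the converse holds.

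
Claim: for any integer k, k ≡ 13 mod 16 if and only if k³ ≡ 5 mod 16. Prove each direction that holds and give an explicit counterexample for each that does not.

(⇒) Suppose k ≡ 13 mod 16. Write k = 16j + 13. Then (16j + 13)³ = 4096j³ + 9984j² + 8112j + 2197 = 16(256j³ + 624j² + 507j + 137) + 5, so k³ ≡ 5 (mod 16).

(⇐) Conversely, suppose k³ ≡ 5 (mod 16). The only residue r in {0, …, 15} with r³ ≡ 5 (mod 16) is r = 13, so k ≡ 13 (mod 16).

Equivalent; both directions hold.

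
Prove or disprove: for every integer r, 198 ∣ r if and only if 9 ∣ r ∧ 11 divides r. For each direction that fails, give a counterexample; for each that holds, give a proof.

(⟹) If 198 ∣ r, write r = 198q. Since 198 = 22·9, r = 9·(22q), so 9 ∣ r; and since 198 = 18·11, r = 11·(18q), so 11 ∣ r.

(⟸) This fails: take r = 99. Both 9 ∣ 99 and 11 ∣ 99, yet 99 is not a multiple of 198 (since 99 = 0·198 + 99), so 198 ∤ 99.

Not equivalent: only (⇒) holds.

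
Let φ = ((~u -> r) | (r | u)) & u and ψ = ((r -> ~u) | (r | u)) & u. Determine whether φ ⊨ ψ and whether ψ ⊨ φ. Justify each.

(→) Assume the antecedent. If u is true, ((r -> ~u) | (r | u)) & u reduces to true regardless of the other variables. If u is false, the antecedent cannot hold. Either way ((r -> ~u) | (r | u)) & u holds.

(←) Assume the antecedent. If u is true, ((~u -> r) | (r | u)) & u reduces to true regardless of the other variables. If u is false, the antecedent cannot hold. Either way ((~u -> r) | (r | u)) & u holds.

Both directions hold; the statement is true.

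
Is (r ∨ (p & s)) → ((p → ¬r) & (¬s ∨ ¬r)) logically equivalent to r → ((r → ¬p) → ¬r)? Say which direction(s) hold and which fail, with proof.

[⇒] This fails. Under s = F, r = T, p = F, the left side is true but the right side is false.

[⇐] This fails. Under s = F, r = T, p = T, the left side is false but the right side is true.

Neither implication holds.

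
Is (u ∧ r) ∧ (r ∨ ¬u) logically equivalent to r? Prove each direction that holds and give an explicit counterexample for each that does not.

[⇒] Assume the antecedent. If u is true, the antecedent forces (u = T, r = T), and r holds there. If u is false, the antecedent cannot hold. Either way r holds.

[⇐] This fails. Under u = F, r = T, the left side is false but the right side is true.

The forward direction holds; the converse fails.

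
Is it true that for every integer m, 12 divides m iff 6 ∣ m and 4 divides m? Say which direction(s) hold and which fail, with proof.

Both directions hold.

[⇒] If 12 ∣ m, write m = 12q. Since 12 = 2·6, m = 6·(2q), so 6 ∣ m; and since 12 = 3·4, m = 4·(3q), so 4 ∣ m.

[⇐] Suppose 6 ∣ m and 4 ∣ m. Any common multiple of 6 and 4 is a multiple of their lcm; here lcm(6, 4) = 6·4/gcd(6, 4) = 24/2 = 12, so 12 ∣ m.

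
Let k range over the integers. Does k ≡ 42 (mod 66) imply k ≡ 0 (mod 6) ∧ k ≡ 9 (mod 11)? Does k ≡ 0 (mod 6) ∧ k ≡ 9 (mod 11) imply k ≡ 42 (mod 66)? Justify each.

(←) If k ≡ 0 (mod 6) and k ≡ 9 (mod 11), then by the Chinese remainder theorem k ≡ 42 (mod 66). This is exactly k ≡ 42 (mod 66).

(→) Suppose k ≡ 42 (mod 66); write k = 66j + 42. Since 6 ∣ 66, reducing mod 6 gives k ≡ 42 ≡ 0 (mod 6); since 11 ∣ 66, reducing mod 11 gives k ≡ 42 ≡ 9 (mod 11).

Both implications hold.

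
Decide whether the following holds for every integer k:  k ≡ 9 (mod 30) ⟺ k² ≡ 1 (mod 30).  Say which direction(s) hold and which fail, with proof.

Neither direction holds.

Forward direction. This fails: take k = 9. Then 9 ≡ 9 (mod 30), but 9² = 81 ≡ 21 (mod 30), not 1.

Converse. This fails: take k = 1. Then 1² = 1 ≡ 1 (mod 30), yet 1 ≡ 1 (mod 30), not 9.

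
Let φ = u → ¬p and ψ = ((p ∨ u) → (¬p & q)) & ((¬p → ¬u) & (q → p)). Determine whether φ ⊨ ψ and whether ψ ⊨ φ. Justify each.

(⟸) Assume the antecedent. If u is true, the antecedent cannot hold. If u is false, u → ¬p reduces to true regardless of the other variables. Either way u → ¬p holds.

(⟹) This fails. Under u = T, q = F, p = F, the left side is true but the right side is false.

Only the converse holds.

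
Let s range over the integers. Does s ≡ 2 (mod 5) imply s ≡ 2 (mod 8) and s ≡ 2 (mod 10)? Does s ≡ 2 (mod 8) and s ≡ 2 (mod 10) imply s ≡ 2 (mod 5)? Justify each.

(⇒) fails; (⇐) holds.

(⇐) If s ≡ 2 (mod 8) and s ≡ 2 (mod 10), then by the Chinese remainder theorem s ≡ 2 (mod 40). Since 2 ≡ 2 (mod 5) and 5 ∣ 40, we get s ≡ 2 (mod 5).

(⇒) This fails: s = 32 gives 32 ≡ 2 (mod 5) but 32 ≡ 0 (mod 8), so the conjunction on the right does not hold.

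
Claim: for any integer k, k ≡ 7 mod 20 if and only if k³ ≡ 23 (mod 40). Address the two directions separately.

(⟹) This fails: take k = 27. Then 27 ≡ 7 (mod 20), but 27³ = 19683 ≡ 3 (mod 40), not 23.

(⟸) Conversely, the residues r modulo 40 with r³ ≡ 23 (mod 40) are exactly {7}, and each is ≡ 7 (mod 20).

Not equivalent: only (⇐) holds.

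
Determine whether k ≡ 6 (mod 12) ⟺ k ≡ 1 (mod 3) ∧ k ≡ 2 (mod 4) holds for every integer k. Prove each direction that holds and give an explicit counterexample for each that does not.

Neither implication holds.

Forward direction. This fails: k = 6 gives 6 ≡ 6 (mod 12) but 6 ≡ 0 (mod 3), so the conjunction on the right does not hold.

Converse. This fails: k = 10 satisfies both congruences on the right (10 ≡ 1 mod 3 and 10 ≡ 2 mod 4) yet 10 ≡ 10 (mod 12), not 6.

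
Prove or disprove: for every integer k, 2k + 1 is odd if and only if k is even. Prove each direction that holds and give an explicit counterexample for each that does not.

Only the converse holds.

[⇒] This fails: take k = 3. Then 2k + 1 = 7, which is odd, yet k = 3 is odd, not even.

[⇐] Suppose k is even. Since 2 is even, 2k is even for every k, so 2k + 1 has the same parity as 1, which is odd. Hence 2k + 1 is odd.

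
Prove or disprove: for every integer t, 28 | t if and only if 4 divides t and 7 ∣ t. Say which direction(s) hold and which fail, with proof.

Forward direction. If 28 ∣ t, write t = 28q. Since 28 = 7·4, t = 4·(7q), so 4 ∣ t; and since 28 = 4·7, t = 7·(4q), so 7 ∣ t.

Converse. Suppose 4 ∣ t and 7 ∣ t. Any common multiple of 4 and 7 is a multiple of their lcm; here gcd(4, 7) = 1, so lcm(4, 7) = 4·7 = 28, so 28 ∣ t.

Both implications hold.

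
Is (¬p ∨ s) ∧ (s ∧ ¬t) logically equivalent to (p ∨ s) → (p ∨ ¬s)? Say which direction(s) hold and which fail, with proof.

Forward direction. This fails. Under s = T, p = F, t = F, the left side is true but the right side is false.

Converse. This fails. Under s = F, p = F, t = F, the left side is false but the right side is true.

Neither implication holds.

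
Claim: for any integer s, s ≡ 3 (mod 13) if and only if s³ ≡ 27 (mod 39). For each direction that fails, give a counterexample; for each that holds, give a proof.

(⇒) fails and (⇐) fails.

(⇒) This fails: take s = 16. Then 16 ≡ 3 (mod 13), but 16³ = 4096 ≡ 1 (mod 39), not 27.

(⇐) This fails: take s = 9. Then 9³ = 729 ≡ 27 (mod 39), yet 9 ≡ 9 (mod 13), not 3.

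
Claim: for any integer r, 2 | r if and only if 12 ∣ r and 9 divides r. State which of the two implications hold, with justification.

(⇒) fails; (⇐) holds.

[⇐] Suppose 12 ∣ r and 9 ∣ r. Any common multiple of 12 and 9 is a multiple of their lcm; here lcm(12, 9) = 12·9/gcd(12, 9) = 108/3 = 36, so 36 ∣ r. Since 2 ∣ 36, it follows that 2 ∣ r.

[⇒] This fails: take r = 2. Certainly 2 ∣ 2, but 12 ∤ 2.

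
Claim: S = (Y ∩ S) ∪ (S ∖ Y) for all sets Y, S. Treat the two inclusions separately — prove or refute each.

(⊆) Let x ∈ S. Then either x ∈ S and x ∉ Y; or x ∈ Y ∩ S. In each case x ∈ (Y ∩ S) ∪ (S ∖ Y), so S ⊆ (Y ∩ S) ∪ (S ∖ Y).

(⊇) Let x ∈ (Y ∩ S) ∪ (S ∖ Y). Then either x ∈ S and x ∉ Y; or x ∈ Y ∩ S. In each case x ∈ S, so (Y ∩ S) ∪ (S ∖ Y) ⊆ S.

Both inclusions hold; the sets are equal.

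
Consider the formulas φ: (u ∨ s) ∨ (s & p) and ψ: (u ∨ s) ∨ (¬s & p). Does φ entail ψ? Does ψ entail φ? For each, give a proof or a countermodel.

(⟹) Assume the antecedent. If u is true, (u ∨ s) ∨ (¬s & p) reduces to true regardless of the other variables. If u is false, the antecedent forces (p = F, u = F, s = T) or (p = T, u = F, s = T), and (u ∨ s) ∨ (¬s & p) holds there. Either way (u ∨ s) ∨ (¬s & p) holds.

(⟸) This fails. Under p = T, u = F, s = F, the left side is false but the right side is true.

Not equivalent: only (⇒) holds.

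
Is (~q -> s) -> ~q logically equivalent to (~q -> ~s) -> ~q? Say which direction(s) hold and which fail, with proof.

Equivalent; both directions hold.

Converse. Assume the antecedent. If s is true, the antecedent forces (s = T, q = F), and (~q -> s) -> ~q holds there. If s is false, the antecedent forces (s = F, q = F), and (~q -> s) -> ~q holds there. Either way (~q -> s) -> ~q holds.

Forward direction. Assume the antecedent. If s is true, the antecedent forces (s = T, q = F), and (~q -> ~s) -> ~q holds there. If s is false, the antecedent forces (s = F, q = F), and (~q -> ~s) -> ~q holds there. Either way (~q -> ~s) -> ~q holds.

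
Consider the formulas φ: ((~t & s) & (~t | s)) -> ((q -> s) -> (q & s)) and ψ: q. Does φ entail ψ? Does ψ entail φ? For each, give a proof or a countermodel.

Not equivalent: only (⇐) holds.

(⇒) This fails. Under s = F, t = F, q = F, the left side is true but the right side is false.

(⇐) Assume the antecedent. If s is true, the antecedent forces (s = T, t = F, q = T) or (s = T, t = T, q = T), and the consequent holds there. If s is false, the consequent reduces to true regardless of the other variables. Either way the consequent holds.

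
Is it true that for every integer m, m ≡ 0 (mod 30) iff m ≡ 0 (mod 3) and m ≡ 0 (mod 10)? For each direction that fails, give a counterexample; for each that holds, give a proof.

(⇒) Suppose m ≡ 0 (mod 30); write m = 30j + 0. Since 3 ∣ 30, reducing mod 3 gives m ≡ 0 (mod 3); since 10 ∣ 30, reducing mod 10 gives m ≡ 0 (mod 10).

(⇐) Conversely, if m ≡ 0 (mod 3) and m ≡ 0 (mod 10), then by the Chinese remainder theorem m ≡ 0 (mod 30). This is exactly m ≡ 0 (mod 30).

The biconditional holds.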